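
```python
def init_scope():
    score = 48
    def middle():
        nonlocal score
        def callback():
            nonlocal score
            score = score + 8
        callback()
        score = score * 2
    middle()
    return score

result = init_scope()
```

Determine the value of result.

Step 1: score = 48.
Step 2: callback() adds 8: score = 48 + 8 = 56.
Step 3: middle() doubles: score = 56 * 2 = 112.
Step 4: result = 112

The answer is 112.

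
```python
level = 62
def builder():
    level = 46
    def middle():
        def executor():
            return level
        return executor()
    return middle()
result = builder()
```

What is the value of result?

Step 1: builder() defines level = 46. middle() and executor() have no local level.
Step 2: executor() checks local (none), enclosing middle() (none), enclosing builder() and finds level = 46.
Step 3: result = 46

The answer is 46.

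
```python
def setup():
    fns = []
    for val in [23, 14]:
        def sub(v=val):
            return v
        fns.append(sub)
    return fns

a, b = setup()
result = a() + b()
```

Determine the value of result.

Step 1: Default argument v=val captures val at each iteration.
Step 2: a() returns 23 (captured at first iteration), b() returns 14 (captured at second).
Step 3: result = 23 + 14 = 37

The answer is 37.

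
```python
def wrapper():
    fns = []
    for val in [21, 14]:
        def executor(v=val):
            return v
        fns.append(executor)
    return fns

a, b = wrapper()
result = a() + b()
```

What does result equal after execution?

Step 1: Default argument v=val captures val at each iteration.
Step 2: a() returns 21 (captured at first iteration), b() returns 14 (captured at second).
Step 3: result = 21 + 14 = 35

The answer is 35.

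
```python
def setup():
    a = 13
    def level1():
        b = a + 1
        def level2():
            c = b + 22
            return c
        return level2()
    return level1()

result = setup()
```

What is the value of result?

Step 1: a = 13. b = a + 1 = 14.
Step 2: c = b + 22 = 14 + 22 = 36.
Step 3: result = 36

The answer is 36.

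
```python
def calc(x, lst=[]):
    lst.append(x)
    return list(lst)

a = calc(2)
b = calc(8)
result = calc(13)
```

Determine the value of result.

Step 1: Default list is shared. list() creates copies for return values.
Step 2: Internal list grows: [2] -> [2, 8] -> [2, 8, 13].
Step 3: result = [2, 8, 13]

The answer is [2, 8, 13].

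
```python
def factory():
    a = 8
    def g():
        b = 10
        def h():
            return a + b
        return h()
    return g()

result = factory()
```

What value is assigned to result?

Step 1: factory() defines a = 8. g() defines b = 10.
Step 2: h() accesses both from enclosing scopes: a = 8, b = 10.
Step 3: result = 8 + 10 = 18

The answer is 18.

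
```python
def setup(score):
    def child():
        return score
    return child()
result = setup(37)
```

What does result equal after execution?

Step 1: setup(37) binds parameter score = 37.
Step 2: child() looks up score in enclosing scope and finds the parameter score = 37.
Step 3: result = 37

The answer is 37.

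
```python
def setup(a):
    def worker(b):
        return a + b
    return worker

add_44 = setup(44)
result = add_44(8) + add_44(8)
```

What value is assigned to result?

Step 1: add_44 captures a = 44.
Step 2: add_44(8) = 44 + 8 = 52, called twice.
Step 3: result = 52 + 52 = 104

The answer is 104.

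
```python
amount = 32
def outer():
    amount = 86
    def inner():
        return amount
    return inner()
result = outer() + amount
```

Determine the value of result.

Step 1: Global amount = 32. outer() shadows with amount = 86.
Step 2: inner() returns enclosing amount = 86. outer() = 86.
Step 3: result = 86 + global amount (32) = 118

The answer is 118.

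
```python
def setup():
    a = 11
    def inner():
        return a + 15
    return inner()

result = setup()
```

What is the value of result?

Step 1: setup() defines a = 11.
Step 2: inner() reads a = 11 from enclosing scope, returns 11 + 15 = 26.
Step 3: result = 26

The answer is 26.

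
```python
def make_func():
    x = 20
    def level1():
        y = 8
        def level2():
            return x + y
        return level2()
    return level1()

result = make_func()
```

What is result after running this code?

Step 1: x = 20 in make_func. y = 8 in level1.
Step 2: level2() reads x = 20 and y = 8 from enclosing scopes.
Step 3: result = 20 + 8 = 28

The answer is 28.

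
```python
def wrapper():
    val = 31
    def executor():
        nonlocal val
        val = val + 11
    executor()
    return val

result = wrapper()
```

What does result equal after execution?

Step 1: wrapper() sets val = 31.
Step 2: executor() uses nonlocal to modify val in wrapper's scope: val = 31 + 11 = 42.
Step 3: wrapper() returns the modified val = 42

The answer is 42.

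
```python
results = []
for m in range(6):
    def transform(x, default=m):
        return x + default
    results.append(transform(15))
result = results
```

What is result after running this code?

Step 1: Default argument default=m is evaluated at function definition time.
Step 2: Each iteration creates transform with default = current m value.
Step 3: transform(15) returns 15 + default. results = [15, 16, 17, 18, 19, 20]

The answer is [15, 16, 17, 18, 19, 20].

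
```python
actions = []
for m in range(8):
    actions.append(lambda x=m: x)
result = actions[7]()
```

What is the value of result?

Step 1: Default argument x=m captures m's value at each iteration.
Step 2: actions[7] captured x = 7 when m was 7.
Step 3: result = 7

The answer is 7.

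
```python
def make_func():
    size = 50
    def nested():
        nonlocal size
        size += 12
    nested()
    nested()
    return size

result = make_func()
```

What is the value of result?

Step 1: size starts at 50.
Step 2: nested() is called 2 times, each adding 12.
Step 3: size = 50 + 12 * 2 = 74

The answer is 74.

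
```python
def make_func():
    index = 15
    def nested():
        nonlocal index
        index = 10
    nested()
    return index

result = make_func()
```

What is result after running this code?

Step 1: make_func() sets index = 15.
Step 2: nested() uses nonlocal to reassign index = 10.
Step 3: result = 10

The answer is 10.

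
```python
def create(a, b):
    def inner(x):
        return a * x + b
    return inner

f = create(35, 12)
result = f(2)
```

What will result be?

Step 1: create(35, 12) captures a = 35, b = 12.
Step 2: f(2) computes 35 * 2 + 12 = 82.
Step 3: result = 82

The answer is 82.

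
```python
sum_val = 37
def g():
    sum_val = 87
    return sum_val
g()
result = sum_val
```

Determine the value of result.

Step 1: Global sum_val = 37.
Step 2: g() creates local sum_val = 87 (shadow, not modification).
Step 3: After g() returns, global sum_val is unchanged. result = 37

The answer is 37.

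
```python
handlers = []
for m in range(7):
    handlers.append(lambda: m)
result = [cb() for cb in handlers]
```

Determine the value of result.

Step 1: All 7 lambdas share the same variable m.
Step 2: After the loop, m = 6.
Step 3: Each call returns 6. result = [6, 6, 6, 6, 6, 6, 6]

The answer is [6, 6, 6, 6, 6, 6, 6].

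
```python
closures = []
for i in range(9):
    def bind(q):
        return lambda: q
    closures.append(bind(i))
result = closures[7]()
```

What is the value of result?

Step 1: bind(i) creates a new scope capturing q = i at call time.
Step 2: closures[7] = bind(7), so its lambda captures q = 7.
Step 3: result = 7 (closure factory fixes late binding)

The answer is 7.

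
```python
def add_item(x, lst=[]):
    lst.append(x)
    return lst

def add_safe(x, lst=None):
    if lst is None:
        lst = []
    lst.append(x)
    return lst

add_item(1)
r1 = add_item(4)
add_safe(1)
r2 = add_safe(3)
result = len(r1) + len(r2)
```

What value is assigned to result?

Step 1: add_item shares mutable default: after 2 calls, lst = [1, 4], len = 2.
Step 2: add_safe creates fresh list each time: r2 = [3], len = 1.
Step 3: result = 2 + 1 = 3

The answer is 3.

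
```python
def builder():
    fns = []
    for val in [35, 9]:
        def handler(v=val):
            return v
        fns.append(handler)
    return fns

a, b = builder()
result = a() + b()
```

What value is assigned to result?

Step 1: Default argument v=val captures val at each iteration.
Step 2: a() returns 35 (captured at first iteration), b() returns 9 (captured at second).
Step 3: result = 35 + 9 = 44

The answer is 44.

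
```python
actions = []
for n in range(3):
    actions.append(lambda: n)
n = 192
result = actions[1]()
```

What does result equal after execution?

Step 1: Lambdas capture the variable n by reference, not by value.
Step 2: After the loop, n is reassigned to 192.
Step 3: actions[1]() looks up the current n = 192. result = 192

The answer is 192.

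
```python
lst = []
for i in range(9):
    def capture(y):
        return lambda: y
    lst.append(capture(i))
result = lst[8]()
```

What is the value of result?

Step 1: capture(i) creates a new scope capturing y = i at call time.
Step 2: lst[8] = capture(8), so its lambda captures y = 8.
Step 3: result = 8 (closure factory fixes late binding)

The answer is 8.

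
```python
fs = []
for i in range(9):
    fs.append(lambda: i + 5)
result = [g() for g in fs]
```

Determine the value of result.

Step 1: All lambdas capture i by reference. After the loop, i = 8.
Step 2: Each call returns 8 + 5 = 13.
Step 3: result = [13, 13, 13, 13, 13, 13, 13, 13, 13]

The answer is [13, 13, 13, 13, 13, 13, 13, 13, 13].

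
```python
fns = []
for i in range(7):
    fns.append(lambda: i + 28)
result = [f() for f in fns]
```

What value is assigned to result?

Step 1: All lambdas capture i by reference. After the loop, i = 6.
Step 2: Each call returns 6 + 28 = 34.
Step 3: result = [34, 34, 34, 34, 34, 34, 34]

The answer is [34, 34, 34, 34, 34, 34, 34].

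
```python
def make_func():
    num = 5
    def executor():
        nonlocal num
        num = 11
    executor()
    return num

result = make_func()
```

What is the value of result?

Step 1: make_func() sets num = 5.
Step 2: executor() uses nonlocal to reassign num = 11.
Step 3: result = 11

The answer is 11.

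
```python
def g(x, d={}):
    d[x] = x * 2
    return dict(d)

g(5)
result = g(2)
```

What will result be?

Step 1: Mutable default dict is shared across calls.
Step 2: First call adds 5: 10. Second call adds 2: 4.
Step 3: result = {5: 10, 2: 4}

The answer is {5: 10, 2: 4}.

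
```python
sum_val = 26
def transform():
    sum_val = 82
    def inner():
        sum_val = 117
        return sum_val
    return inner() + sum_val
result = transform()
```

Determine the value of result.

Step 1: transform() has local sum_val = 82. inner() has local sum_val = 117.
Step 2: inner() returns its local sum_val = 117.
Step 3: transform() returns 117 + its own sum_val (82) = 199

The answer is 199.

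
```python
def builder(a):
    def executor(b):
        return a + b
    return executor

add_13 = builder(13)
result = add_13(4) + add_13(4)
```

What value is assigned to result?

Step 1: add_13 captures a = 13.
Step 2: add_13(4) = 13 + 4 = 17, called twice.
Step 3: result = 17 + 17 = 34

The answer is 34.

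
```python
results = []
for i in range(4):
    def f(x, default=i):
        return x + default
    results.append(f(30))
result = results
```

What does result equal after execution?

Step 1: Default argument default=i is evaluated at function definition time.
Step 2: Each iteration creates f with default = current i value.
Step 3: f(30) returns 30 + default. results = [30, 31, 32, 33]

The answer is [30, 31, 32, 33].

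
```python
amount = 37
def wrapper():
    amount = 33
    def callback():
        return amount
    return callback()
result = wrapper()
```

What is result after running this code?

Step 1: amount = 37 globally, but wrapper() defines amount = 33 locally.
Step 2: callback() looks up amount. Not in local scope, so checks enclosing scope (wrapper) and finds amount = 33.
Step 3: result = 33

The answer is 33.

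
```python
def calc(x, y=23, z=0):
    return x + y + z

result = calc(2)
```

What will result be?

Step 1: calc(2) uses defaults y = 23, z = 0.
Step 2: Returns 2 + 23 + 0 = 25.
Step 3: result = 25

The answer is 25.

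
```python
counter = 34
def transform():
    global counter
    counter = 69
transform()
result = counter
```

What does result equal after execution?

Step 1: counter = 34 globally.
Step 2: transform() declares global counter and sets it to 69.
Step 3: After transform(), global counter = 69. result = 69

The answer is 69.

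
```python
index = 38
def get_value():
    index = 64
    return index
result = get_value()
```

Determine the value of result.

Step 1: Global index = 38.
Step 2: get_value() creates local index = 64, shadowing the global.
Step 3: Returns local index = 64. result = 64

The answer is 64.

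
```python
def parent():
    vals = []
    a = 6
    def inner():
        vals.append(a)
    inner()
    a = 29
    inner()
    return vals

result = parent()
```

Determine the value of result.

Step 1: a = 6. inner() appends current a to vals.
Step 2: First inner(): appends 6. Then a = 29.
Step 3: Second inner(): appends 29 (closure sees updated a). result = [6, 29]

The answer is [6, 29].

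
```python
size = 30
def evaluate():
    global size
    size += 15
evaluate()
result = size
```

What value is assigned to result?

Step 1: size = 30 globally.
Step 2: evaluate() modifies global size: size += 15 = 45.
Step 3: result = 45

The answer is 45.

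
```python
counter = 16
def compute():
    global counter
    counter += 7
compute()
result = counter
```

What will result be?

Step 1: counter = 16 globally.
Step 2: compute() modifies global counter: counter += 7 = 23.
Step 3: result = 23

The answer is 23.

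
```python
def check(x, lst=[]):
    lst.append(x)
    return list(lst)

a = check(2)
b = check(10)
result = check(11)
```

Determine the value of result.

Step 1: Default list is shared. list() creates copies for return values.
Step 2: Internal list grows: [2] -> [2, 10] -> [2, 10, 11].
Step 3: result = [2, 10, 11]

The answer is [2, 10, 11].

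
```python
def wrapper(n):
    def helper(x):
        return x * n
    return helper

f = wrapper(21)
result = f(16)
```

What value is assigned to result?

Step 1: wrapper(21) creates a closure capturing n = 21.
Step 2: f(16) computes 16 * 21 = 336.
Step 3: result = 336

The answer is 336.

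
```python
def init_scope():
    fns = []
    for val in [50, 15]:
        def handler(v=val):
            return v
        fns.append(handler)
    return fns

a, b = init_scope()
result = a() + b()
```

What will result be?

Step 1: Default argument v=val captures val at each iteration.
Step 2: a() returns 50 (captured at first iteration), b() returns 15 (captured at second).
Step 3: result = 50 + 15 = 65

The answer is 65.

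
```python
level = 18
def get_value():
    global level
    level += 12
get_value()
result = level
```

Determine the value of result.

Step 1: level = 18 globally.
Step 2: get_value() modifies global level: level += 12 = 30.
Step 3: result = 30

The answer is 30.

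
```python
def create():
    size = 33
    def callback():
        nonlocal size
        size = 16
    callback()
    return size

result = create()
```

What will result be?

Step 1: create() sets size = 33.
Step 2: callback() uses nonlocal to reassign size = 16.
Step 3: result = 16

The answer is 16.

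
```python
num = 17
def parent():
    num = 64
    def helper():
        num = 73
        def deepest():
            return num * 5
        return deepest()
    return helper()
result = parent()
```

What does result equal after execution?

Step 1: deepest() looks up num through LEGB: not local, finds num = 73 in enclosing helper().
Step 2: Returns 73 * 5 = 365.
Step 3: result = 365

The answer is 365.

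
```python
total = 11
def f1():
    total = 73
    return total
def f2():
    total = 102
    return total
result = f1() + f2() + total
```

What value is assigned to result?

Step 1: Each function shadows global total with its own local.
Step 2: f1() returns 73, f2() returns 102.
Step 3: Global total = 11 is unchanged. result = 73 + 102 + 11 = 186

The answer is 186.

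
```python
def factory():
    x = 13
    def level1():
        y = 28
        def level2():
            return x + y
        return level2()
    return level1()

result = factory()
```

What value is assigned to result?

Step 1: x = 13 in factory. y = 28 in level1.
Step 2: level2() reads x = 13 and y = 28 from enclosing scopes.
Step 3: result = 13 + 28 = 41

The answer is 41.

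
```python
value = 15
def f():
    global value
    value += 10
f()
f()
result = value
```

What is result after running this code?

Step 1: value = 15.
Step 2: First f(): value = 15 + 10 = 25.
Step 3: Second f(): value = 25 + 10 = 35. result = 35

The answer is 35.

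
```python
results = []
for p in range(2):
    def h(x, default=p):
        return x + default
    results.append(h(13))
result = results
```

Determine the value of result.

Step 1: Default argument default=p is evaluated at function definition time.
Step 2: Each iteration creates h with default = current p value.
Step 3: h(13) returns 13 + default. results = [13, 14]

The answer is [13, 14].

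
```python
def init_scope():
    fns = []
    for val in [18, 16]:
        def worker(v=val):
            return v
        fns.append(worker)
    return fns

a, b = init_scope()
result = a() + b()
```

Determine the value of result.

Step 1: Default argument v=val captures val at each iteration.
Step 2: a() returns 18 (captured at first iteration), b() returns 16 (captured at second).
Step 3: result = 18 + 16 = 34

The answer is 34.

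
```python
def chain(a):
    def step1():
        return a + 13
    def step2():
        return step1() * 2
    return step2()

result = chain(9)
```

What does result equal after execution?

Step 1: chain(9) captures a = 9.
Step 2: step2() calls step1() which returns 9 + 13 = 22.
Step 3: step2() returns 22 * 2 = 44

The answer is 44.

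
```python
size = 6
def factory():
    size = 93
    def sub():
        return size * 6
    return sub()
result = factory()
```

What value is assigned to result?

Step 1: factory() shadows global size with size = 93.
Step 2: sub() finds size = 93 in enclosing scope, computes 93 * 6 = 558.
Step 3: result = 558

The answer is 558.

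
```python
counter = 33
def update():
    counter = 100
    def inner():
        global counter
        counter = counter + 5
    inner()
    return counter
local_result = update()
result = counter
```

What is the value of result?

Step 1: Global counter = 33. update() creates local counter = 100.
Step 2: inner() declares global counter and adds 5: global counter = 33 + 5 = 38.
Step 3: update() returns its local counter = 100 (unaffected by inner).
Step 4: result = global counter = 38

The answer is 38.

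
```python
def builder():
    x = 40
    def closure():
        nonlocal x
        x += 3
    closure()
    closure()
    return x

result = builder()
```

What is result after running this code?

Step 1: x starts at 40.
Step 2: closure() is called 2 times, each adding 3.
Step 3: x = 40 + 3 * 2 = 46

The answer is 46.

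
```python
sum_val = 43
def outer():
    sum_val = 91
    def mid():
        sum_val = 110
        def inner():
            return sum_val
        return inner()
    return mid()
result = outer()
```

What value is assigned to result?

Step 1: Three levels of shadowing: global 43, outer 91, mid 110.
Step 2: inner() finds sum_val = 110 in enclosing mid() scope.
Step 3: result = 110

The answer is 110.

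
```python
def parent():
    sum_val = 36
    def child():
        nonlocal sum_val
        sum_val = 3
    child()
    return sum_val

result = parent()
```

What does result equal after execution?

Step 1: parent() sets sum_val = 36.
Step 2: child() uses nonlocal to reassign sum_val = 3.
Step 3: result = 3

The answer is 3.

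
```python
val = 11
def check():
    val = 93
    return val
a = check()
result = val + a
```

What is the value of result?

Step 1: Global val = 11. check() returns local val = 93.
Step 2: a = 93. Global val still = 11.
Step 3: result = 11 + 93 = 104

The answer is 104.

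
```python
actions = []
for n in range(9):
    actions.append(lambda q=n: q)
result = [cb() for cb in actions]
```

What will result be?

Step 1: Default arg q=n captures n at each iteration.
Step 2: Each lambda has its own default: 0, 1, ..., 8.
Step 3: result = [0, 1, 2, 3, 4, 5, 6, 7, 8]

The answer is [0, 1, 2, 3, 4, 5, 6, 7, 8].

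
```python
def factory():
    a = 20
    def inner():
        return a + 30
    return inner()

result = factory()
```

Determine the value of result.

Step 1: factory() defines a = 20.
Step 2: inner() reads a = 20 from enclosing scope, returns 20 + 30 = 50.
Step 3: result = 50

The answer is 50.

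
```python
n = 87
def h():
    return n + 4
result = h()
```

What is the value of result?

Step 1: n = 87 is defined globally.
Step 2: h() looks up n from global scope = 87, then computes 87 + 4 = 91.
Step 3: result = 91

The answer is 91.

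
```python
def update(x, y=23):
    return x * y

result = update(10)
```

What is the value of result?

Step 1: update(10) uses default y = 23.
Step 2: Returns 10 * 23 = 230.
Step 3: result = 230

The answer is 230.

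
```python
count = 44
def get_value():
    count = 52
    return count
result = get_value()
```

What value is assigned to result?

Step 1: Global count = 44.
Step 2: get_value() creates local count = 52, shadowing the global.
Step 3: Returns local count = 52. result = 52

The answer is 52.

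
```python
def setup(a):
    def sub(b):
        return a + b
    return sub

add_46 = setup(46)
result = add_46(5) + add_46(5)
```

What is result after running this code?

Step 1: add_46 captures a = 46.
Step 2: add_46(5) = 46 + 5 = 51, called twice.
Step 3: result = 51 + 51 = 102

The answer is 102.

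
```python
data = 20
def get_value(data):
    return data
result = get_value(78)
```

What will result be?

Step 1: Global data = 20.
Step 2: get_value(78) takes parameter data = 78, which shadows the global.
Step 3: result = 78

The answer is 78.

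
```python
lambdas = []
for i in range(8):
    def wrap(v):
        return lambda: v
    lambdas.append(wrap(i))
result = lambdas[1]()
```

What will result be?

Step 1: wrap(i) creates a new scope capturing v = i at call time.
Step 2: lambdas[1] = wrap(1), so its lambda captures v = 1.
Step 3: result = 1 (closure factory fixes late binding)

The answer is 1.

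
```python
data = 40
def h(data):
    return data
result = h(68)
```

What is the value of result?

Step 1: Global data = 40.
Step 2: h(68) takes parameter data = 68, which shadows the global.
Step 3: result = 68

The answer is 68.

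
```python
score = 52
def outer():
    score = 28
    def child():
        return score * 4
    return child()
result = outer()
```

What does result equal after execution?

Step 1: outer() shadows global score with score = 28.
Step 2: child() finds score = 28 in enclosing scope, computes 28 * 4 = 112.
Step 3: result = 112

The answer is 112.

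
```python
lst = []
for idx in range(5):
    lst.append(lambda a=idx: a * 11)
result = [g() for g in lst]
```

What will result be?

Step 1: Default arg a=idx captures idx at each iteration.
Step 2: lst[k] has a defaulting to k, returns k * 11.
Step 3: result = [0, 11, 22, 33, 44]

The answer is [0, 11, 22, 33, 44].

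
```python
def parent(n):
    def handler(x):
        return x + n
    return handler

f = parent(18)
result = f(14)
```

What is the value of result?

Step 1: parent(18) creates a closure that captures n = 18.
Step 2: f(14) calls the closure with x = 14, returning 14 + 18 = 32.
Step 3: result = 32

The answer is 32.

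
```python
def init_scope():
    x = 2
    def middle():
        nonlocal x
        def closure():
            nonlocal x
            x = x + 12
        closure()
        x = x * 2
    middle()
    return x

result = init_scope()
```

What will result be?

Step 1: x = 2.
Step 2: closure() adds 12: x = 2 + 12 = 14.
Step 3: middle() doubles: x = 14 * 2 = 28.
Step 4: result = 28

The answer is 28.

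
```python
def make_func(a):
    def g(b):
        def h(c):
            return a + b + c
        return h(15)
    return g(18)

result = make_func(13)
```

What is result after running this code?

Step 1: a = 13, b = 18, c = 15 across three nested scopes.
Step 2: h() accesses all three via LEGB rule.
Step 3: result = 13 + 18 + 15 = 46

The answer is 46.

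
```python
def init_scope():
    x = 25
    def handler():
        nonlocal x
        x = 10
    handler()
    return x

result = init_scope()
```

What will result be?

Step 1: init_scope() sets x = 25.
Step 2: handler() uses nonlocal to reassign x = 10.
Step 3: result = 10

The answer is 10.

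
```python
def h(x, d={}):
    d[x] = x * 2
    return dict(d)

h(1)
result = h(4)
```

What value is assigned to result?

Step 1: Mutable default dict is shared across calls.
Step 2: First call adds 1: 2. Second call adds 4: 8.
Step 3: result = {1: 2, 4: 8}

The answer is {1: 2, 4: 8}.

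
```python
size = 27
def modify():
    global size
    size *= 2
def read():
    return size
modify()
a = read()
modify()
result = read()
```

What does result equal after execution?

Step 1: size = 27.
Step 2: First modify(): size = 27 * 2 = 54.
Step 3: Second modify(): size = 54 * 2 = 108.
Step 4: read() returns 108

The answer is 108.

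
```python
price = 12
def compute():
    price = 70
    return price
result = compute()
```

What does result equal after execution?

Step 1: Global price = 12.
Step 2: compute() creates local price = 70, shadowing the global.
Step 3: Returns local price = 70. result = 70

The answer is 70.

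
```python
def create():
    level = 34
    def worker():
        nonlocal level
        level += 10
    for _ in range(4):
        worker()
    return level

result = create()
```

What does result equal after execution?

Step 1: level = 34.
Step 2: worker() is called 4 times in a loop, each adding 10 via nonlocal.
Step 3: level = 34 + 10 * 4 = 74

The answer is 74.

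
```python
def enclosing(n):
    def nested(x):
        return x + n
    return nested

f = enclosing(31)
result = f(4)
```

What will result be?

Step 1: enclosing(31) creates a closure that captures n = 31.
Step 2: f(4) calls the closure with x = 4, returning 4 + 31 = 35.
Step 3: result = 35

The answer is 35.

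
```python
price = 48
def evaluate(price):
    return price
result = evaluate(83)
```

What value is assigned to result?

Step 1: Global price = 48.
Step 2: evaluate(83) takes parameter price = 83, which shadows the global.
Step 3: result = 83

The answer is 83.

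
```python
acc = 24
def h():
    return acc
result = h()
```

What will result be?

Step 1: acc = 24 is defined in the global scope.
Step 2: h() looks up acc. No local acc exists, so Python checks the global scope via LEGB rule and finds acc = 24.
Step 3: result = 24

The answer is 24.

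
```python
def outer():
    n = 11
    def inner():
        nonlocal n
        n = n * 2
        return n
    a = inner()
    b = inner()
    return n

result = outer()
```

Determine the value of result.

Step 1: n starts at 11.
Step 2: First inner(): n = 11 * 2 = 22.
Step 3: Second inner(): n = 22 * 2 = 44.
Step 4: result = 44

The answer is 44.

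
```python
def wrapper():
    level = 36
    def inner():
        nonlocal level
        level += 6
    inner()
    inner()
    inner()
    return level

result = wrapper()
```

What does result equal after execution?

Step 1: level starts at 36.
Step 2: inner() is called 3 times, each adding 6.
Step 3: level = 36 + 6 * 3 = 54

The answer is 54.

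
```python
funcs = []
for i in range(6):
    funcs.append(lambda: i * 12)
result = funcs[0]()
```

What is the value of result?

Step 1: All lambdas reference the same variable i (late binding).
Step 2: After the loop, i = 5. Every lambda returns i * 12.
Step 3: funcs[0]() = 5 * 12 = 60

The answer is 60.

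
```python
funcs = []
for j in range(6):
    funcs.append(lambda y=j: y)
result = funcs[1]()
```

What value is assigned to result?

Step 1: Default argument y=j captures j's value at each iteration.
Step 2: funcs[1] captured y = 1 when j was 1.
Step 3: result = 1

The answer is 1.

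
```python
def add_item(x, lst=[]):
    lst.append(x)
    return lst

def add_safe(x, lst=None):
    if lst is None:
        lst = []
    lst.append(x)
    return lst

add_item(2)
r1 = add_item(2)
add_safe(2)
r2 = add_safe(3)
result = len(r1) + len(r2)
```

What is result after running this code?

Step 1: add_item shares mutable default: after 2 calls, lst = [2, 2], len = 2.
Step 2: add_safe creates fresh list each time: r2 = [3], len = 1.
Step 3: result = 2 + 1 = 3

The answer is 3.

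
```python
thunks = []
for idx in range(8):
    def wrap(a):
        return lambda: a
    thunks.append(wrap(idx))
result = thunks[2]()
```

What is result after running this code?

Step 1: wrap(idx) creates a new scope capturing a = idx at call time.
Step 2: thunks[2] = wrap(2), so its lambda captures a = 2.
Step 3: result = 2 (closure factory fixes late binding)

The answer is 2.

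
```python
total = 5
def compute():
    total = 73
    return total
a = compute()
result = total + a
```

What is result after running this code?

Step 1: Global total = 5. compute() returns local total = 73.
Step 2: a = 73. Global total still = 5.
Step 3: result = 5 + 73 = 78

The answer is 78.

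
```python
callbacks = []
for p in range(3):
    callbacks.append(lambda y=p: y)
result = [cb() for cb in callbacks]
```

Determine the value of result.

Step 1: Default arg y=p captures p at each iteration.
Step 2: Each lambda has its own default: 0, 1, ..., 2.
Step 3: result = [0, 1, 2]

The answer is [0, 1, 2].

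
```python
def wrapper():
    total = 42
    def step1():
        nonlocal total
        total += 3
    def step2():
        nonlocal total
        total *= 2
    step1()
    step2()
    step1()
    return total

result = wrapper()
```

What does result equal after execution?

Step 1: total = 42.
Step 2: step1(): total = 42 + 3 = 45.
Step 3: step2(): total = 45 * 2 = 90.
Step 4: step1(): total = 90 + 3 = 93. result = 93

The answer is 93.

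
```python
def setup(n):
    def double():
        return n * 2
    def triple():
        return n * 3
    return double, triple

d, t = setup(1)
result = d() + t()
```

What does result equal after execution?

Step 1: Both closures capture the same n = 1.
Step 2: d() = 1 * 2 = 2, t() = 1 * 3 = 3.
Step 3: result = 2 + 3 = 5

The answer is 5.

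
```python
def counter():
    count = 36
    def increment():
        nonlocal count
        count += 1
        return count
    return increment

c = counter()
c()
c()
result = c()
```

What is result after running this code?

Step 1: counter() creates closure with count = 36.
Step 2: Each c() call increments count via nonlocal. After 3 calls: 36 + 3 = 39.
Step 3: result = 39

The answer is 39.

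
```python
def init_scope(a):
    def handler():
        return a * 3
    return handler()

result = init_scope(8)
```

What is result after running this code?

Step 1: init_scope(8) binds parameter a = 8.
Step 2: handler() accesses a = 8 from enclosing scope.
Step 3: result = 8 * 3 = 24

The answer is 24.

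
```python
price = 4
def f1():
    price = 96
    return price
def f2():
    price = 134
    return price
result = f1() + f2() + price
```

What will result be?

Step 1: Each function shadows global price with its own local.
Step 2: f1() returns 96, f2() returns 134.
Step 3: Global price = 4 is unchanged. result = 96 + 134 + 4 = 234

The answer is 234.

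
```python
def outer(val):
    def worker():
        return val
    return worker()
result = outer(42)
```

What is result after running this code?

Step 1: outer(42) binds parameter val = 42.
Step 2: worker() looks up val in enclosing scope and finds the parameter val = 42.
Step 3: result = 42

The answer is 42.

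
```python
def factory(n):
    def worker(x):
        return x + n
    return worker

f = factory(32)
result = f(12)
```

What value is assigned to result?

Step 1: factory(32) creates a closure that captures n = 32.
Step 2: f(12) calls the closure with x = 12, returning 12 + 32 = 44.
Step 3: result = 44

The answer is 44.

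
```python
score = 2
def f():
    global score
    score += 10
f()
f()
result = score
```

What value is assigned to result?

Step 1: score = 2.
Step 2: First f(): score = 2 + 10 = 12.
Step 3: Second f(): score = 12 + 10 = 22. result = 22

The answer is 22.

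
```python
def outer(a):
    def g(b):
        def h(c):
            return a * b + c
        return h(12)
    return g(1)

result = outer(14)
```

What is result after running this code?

Step 1: a = 14, b = 1, c = 12.
Step 2: h() computes a * b + c = 14 * 1 + 12 = 26.
Step 3: result = 26

The answer is 26.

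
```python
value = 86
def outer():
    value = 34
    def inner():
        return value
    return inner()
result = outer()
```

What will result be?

Step 1: value = 86 globally, but outer() defines value = 34 locally.
Step 2: inner() looks up value. Not in local scope, so checks enclosing scope (outer) and finds value = 34.
Step 3: result = 34

The answer is 34.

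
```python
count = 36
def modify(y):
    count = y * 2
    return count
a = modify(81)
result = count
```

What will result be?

Step 1: Global count = 36.
Step 2: modify(81) creates local count = 81 * 2 = 162.
Step 3: Global count unchanged because no global keyword. result = 36

The answer is 36.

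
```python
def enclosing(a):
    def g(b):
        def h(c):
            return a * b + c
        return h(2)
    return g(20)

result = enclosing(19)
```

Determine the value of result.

Step 1: a = 19, b = 20, c = 2.
Step 2: h() computes a * b + c = 19 * 20 + 2 = 382.
Step 3: result = 382

The answer is 382.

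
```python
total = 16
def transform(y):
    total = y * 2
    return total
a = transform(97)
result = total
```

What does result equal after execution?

Step 1: Global total = 16.
Step 2: transform(97) creates local total = 97 * 2 = 194.
Step 3: Global total unchanged because no global keyword. result = 16

The answer is 16.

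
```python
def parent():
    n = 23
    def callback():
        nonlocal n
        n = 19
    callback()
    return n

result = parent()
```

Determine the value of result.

Step 1: parent() sets n = 23.
Step 2: callback() uses nonlocal to reassign n = 19.
Step 3: result = 19

The answer is 19.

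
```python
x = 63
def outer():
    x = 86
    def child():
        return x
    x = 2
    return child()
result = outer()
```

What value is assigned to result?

Step 1: outer() sets x = 86, then later x = 2.
Step 2: child() is called after x is reassigned to 2. Closures capture variables by reference, not by value.
Step 3: result = 2

The answer is 2.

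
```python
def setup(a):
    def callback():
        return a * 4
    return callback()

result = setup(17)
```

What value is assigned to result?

Step 1: setup(17) binds parameter a = 17.
Step 2: callback() accesses a = 17 from enclosing scope.
Step 3: result = 17 * 4 = 68

The answer is 68.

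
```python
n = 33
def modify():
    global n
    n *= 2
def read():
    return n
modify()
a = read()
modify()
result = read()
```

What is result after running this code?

Step 1: n = 33.
Step 2: First modify(): n = 33 * 2 = 66.
Step 3: Second modify(): n = 66 * 2 = 132.
Step 4: read() returns 132

The answer is 132.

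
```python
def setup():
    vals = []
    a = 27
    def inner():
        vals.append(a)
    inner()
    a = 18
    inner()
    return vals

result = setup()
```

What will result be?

Step 1: a = 27. inner() appends current a to vals.
Step 2: First inner(): appends 27. Then a = 18.
Step 3: Second inner(): appends 18 (closure sees updated a). result = [27, 18]

The answer is [27, 18].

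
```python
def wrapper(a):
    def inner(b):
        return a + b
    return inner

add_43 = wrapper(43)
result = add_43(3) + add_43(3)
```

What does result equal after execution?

Step 1: add_43 captures a = 43.
Step 2: add_43(3) = 43 + 3 = 46, called twice.
Step 3: result = 46 + 46 = 92

The answer is 92.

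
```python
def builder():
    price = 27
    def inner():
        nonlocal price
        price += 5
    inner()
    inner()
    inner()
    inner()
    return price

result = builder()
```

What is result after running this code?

Step 1: price starts at 27.
Step 2: inner() is called 4 times, each adding 5.
Step 3: price = 27 + 5 * 4 = 47

The answer is 47.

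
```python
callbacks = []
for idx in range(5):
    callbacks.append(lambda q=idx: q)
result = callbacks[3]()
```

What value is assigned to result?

Step 1: Default argument q=idx captures idx's value at each iteration.
Step 2: callbacks[3] captured q = 3 when idx was 3.
Step 3: result = 3

The answer is 3.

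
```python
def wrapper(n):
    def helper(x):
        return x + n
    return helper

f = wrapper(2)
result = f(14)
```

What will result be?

Step 1: wrapper(2) creates a closure that captures n = 2.
Step 2: f(14) calls the closure with x = 14, returning 14 + 2 = 16.
Step 3: result = 16

The answer is 16.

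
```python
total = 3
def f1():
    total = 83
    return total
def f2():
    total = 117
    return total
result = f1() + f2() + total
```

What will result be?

Step 1: Each function shadows global total with its own local.
Step 2: f1() returns 83, f2() returns 117.
Step 3: Global total = 3 is unchanged. result = 83 + 117 + 3 = 203

The answer is 203.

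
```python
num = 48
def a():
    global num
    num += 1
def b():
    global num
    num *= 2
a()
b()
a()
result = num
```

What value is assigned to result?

Step 1: num = 48.
Step 2: a(): num = 48 + 1 = 49.
Step 3: b(): num = 49 * 2 = 98.
Step 4: a(): num = 98 + 1 = 99

The answer is 99.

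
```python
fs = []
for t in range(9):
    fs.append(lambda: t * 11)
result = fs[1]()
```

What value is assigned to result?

Step 1: All lambdas reference the same variable t (late binding).
Step 2: After the loop, t = 8. Every lambda returns t * 11.
Step 3: fs[1]() = 8 * 11 = 88

The answer is 88.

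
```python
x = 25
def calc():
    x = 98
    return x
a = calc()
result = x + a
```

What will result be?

Step 1: Global x = 25. calc() returns local x = 98.
Step 2: a = 98. Global x still = 25.
Step 3: result = 25 + 98 = 123

The answer is 123.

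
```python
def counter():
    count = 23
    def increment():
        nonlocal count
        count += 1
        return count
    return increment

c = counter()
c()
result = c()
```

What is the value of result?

Step 1: counter() creates closure with count = 23.
Step 2: Each c() call increments count via nonlocal. After 2 calls: 23 + 2 = 25.
Step 3: result = 25

The answer is 25.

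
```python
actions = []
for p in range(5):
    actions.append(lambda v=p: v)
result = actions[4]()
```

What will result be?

Step 1: Default argument v=p captures p's value at each iteration.
Step 2: actions[4] captured v = 4 when p was 4.
Step 3: result = 4

The answer is 4.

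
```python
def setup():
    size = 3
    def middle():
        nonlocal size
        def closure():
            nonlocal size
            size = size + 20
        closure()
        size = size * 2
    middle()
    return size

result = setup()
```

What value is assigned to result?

Step 1: size = 3.
Step 2: closure() adds 20: size = 3 + 20 = 23.
Step 3: middle() doubles: size = 23 * 2 = 46.
Step 4: result = 46

The answer is 46.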